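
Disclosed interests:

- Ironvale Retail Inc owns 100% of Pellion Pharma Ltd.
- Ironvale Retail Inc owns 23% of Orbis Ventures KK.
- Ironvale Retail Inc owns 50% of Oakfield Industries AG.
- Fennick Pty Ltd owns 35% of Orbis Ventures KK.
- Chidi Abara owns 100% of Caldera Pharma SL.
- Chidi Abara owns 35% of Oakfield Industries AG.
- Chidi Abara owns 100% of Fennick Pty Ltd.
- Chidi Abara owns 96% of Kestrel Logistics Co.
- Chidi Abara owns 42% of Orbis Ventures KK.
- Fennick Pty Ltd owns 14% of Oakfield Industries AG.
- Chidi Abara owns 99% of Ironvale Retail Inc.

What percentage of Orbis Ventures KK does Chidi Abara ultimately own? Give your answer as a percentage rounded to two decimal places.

99.77%

Chidi reaches Orbis along 3 paths.
Via Fennick: 100% × 35% = 35%.
Direct stake: 42% = 42%.
Via Ironvale: 99% × 23% = 22.77%.
Total: 35% + 42% + 22.77% = 99.77%.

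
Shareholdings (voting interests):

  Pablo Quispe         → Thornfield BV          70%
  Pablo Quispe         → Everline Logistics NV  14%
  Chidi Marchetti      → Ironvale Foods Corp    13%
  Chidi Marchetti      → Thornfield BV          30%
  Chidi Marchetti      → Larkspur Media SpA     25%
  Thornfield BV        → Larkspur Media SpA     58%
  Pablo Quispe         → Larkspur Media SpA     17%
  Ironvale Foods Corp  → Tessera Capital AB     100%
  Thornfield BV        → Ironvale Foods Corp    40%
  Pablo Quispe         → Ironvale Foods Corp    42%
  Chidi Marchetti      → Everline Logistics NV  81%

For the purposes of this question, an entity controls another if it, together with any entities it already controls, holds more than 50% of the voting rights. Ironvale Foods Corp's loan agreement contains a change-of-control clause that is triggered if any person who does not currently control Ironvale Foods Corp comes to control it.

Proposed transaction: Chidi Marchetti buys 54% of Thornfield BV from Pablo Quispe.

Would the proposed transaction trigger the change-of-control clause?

The purchase adds only to Chidi's holdings (Pablo's stake shrinks), so Chidi is the only person who could newly come to control Ironvale.
Chidi holds 81% of Everline, so Chidi controls Everline.
In Ironvale, Chidi's side holds only 13%, not > 50%.
So before the transaction, Chidi does not control Ironvale.
After the purchase, Chidi's direct stake in Thornfield rises to 30% + 54% = 84%, and Pablo's stake falls to 16%.
Chidi holds 84% of Thornfield, so Chidi controls Thornfield.
Chidi and Thornfield together hold 13% + 40% = 53% of Ironvale, so Chidi controls Ironvale.
Chidi did not control Ironvale before and does after, so the clause is triggered.

Yes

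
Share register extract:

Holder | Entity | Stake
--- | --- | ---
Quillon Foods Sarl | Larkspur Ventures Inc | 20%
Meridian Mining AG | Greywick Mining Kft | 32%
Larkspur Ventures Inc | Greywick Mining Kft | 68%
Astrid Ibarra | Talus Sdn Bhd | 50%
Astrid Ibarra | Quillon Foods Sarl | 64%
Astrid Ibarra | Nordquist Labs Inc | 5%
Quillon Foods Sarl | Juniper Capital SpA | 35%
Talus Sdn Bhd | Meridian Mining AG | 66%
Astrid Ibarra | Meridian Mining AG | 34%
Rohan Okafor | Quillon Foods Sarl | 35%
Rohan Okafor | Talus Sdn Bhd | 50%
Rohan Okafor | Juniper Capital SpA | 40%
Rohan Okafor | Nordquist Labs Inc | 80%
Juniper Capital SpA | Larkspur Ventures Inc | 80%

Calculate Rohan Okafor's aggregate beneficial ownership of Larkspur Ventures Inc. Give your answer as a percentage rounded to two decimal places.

Rohan reaches Larkspur along 3 paths.
Via Quillon → Juniper: 35% × 35% × 80% = 9.8%.
Via Juniper: 40% × 80% = 32%.
Via Quillon: 35% × 20% = 7%.
Total: 9.8% + 32% + 7% = 48.8%.
Rounded: 48.80%.

48.80%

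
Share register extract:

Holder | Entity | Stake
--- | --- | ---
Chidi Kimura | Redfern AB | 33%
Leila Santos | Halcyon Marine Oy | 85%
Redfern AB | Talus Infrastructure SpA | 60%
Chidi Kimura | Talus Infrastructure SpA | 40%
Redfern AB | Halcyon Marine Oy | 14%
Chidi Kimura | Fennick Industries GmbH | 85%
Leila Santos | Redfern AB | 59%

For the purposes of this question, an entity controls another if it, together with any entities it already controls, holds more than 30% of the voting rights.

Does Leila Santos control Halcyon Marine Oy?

Leila holds 59% of Redfern, so Leila controls Redfern.
Redfern and Leila together hold 14% + 85% = 99% of Halcyon, so Leila controls Halcyon.

Yes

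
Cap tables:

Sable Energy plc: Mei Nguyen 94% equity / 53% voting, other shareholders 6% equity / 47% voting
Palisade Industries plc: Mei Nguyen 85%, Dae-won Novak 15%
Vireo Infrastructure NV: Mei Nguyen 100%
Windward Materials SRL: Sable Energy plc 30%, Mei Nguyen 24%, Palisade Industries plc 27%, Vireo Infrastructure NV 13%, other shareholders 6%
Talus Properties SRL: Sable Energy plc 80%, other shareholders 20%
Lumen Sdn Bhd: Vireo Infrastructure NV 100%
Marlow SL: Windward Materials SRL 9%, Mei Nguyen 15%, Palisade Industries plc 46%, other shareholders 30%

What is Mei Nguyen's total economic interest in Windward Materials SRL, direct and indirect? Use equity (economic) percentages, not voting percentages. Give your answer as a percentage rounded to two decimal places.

Mei reaches Windward along 4 paths.
Via Sable: 94% × 30% = 28.2%.
Direct stake: 24% = 24%.
Via Palisade: 85% × 27% = 22.95%.
Via Vireo: 100% × 13% = 13%.
Total: 28.2% + 24% + 22.95% + 13% = 88.15%.

88.15%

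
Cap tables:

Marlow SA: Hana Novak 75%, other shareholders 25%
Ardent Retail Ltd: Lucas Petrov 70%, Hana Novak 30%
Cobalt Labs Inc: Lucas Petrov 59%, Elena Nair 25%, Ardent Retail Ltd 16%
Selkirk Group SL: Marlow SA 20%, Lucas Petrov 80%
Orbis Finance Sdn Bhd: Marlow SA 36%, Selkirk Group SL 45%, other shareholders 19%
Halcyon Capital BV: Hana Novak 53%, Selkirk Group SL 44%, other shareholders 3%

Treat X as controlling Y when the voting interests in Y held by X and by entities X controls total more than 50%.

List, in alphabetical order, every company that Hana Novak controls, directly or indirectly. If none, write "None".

Halcyon Capital BV, Marlow SA

Hana holds 75% of Marlow, so Hana controls Marlow.
Hana holds 53% of Halcyon, so Hana controls Halcyon.
No other company's threshold is met.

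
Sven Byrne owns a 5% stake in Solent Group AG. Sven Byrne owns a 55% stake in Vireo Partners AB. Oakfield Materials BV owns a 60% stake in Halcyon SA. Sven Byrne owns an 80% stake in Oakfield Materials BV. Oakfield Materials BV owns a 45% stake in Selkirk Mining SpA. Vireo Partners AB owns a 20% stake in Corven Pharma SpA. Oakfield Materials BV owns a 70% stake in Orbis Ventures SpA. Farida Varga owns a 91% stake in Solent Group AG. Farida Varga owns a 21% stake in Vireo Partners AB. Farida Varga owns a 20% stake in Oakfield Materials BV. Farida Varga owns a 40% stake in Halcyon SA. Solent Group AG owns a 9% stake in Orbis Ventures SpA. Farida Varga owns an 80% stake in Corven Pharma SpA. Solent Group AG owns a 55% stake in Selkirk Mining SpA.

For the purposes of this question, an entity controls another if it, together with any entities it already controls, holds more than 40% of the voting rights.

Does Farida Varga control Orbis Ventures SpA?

No

Farida holds 91% of Solent, so Farida controls Solent.
Farida holds 80% of Corven, so Farida controls Corven.
Solent holds 55% of Selkirk, so Farida controls Selkirk.
In Orbis, Farida's side holds only 9%, not > 40%.
So Farida does not control Orbis.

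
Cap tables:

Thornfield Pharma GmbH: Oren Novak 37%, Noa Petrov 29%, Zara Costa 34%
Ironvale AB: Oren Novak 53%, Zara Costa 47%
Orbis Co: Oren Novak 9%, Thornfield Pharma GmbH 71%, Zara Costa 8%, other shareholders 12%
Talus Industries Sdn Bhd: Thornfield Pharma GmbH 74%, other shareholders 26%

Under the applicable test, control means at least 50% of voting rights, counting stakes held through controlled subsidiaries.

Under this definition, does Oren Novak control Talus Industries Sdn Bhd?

Oren holds 53% of Ironvale, so Oren controls Ironvale.
Neither Oren nor any entity Oren controls holds any voting interest in Talus.
So Oren does not control Talus.

No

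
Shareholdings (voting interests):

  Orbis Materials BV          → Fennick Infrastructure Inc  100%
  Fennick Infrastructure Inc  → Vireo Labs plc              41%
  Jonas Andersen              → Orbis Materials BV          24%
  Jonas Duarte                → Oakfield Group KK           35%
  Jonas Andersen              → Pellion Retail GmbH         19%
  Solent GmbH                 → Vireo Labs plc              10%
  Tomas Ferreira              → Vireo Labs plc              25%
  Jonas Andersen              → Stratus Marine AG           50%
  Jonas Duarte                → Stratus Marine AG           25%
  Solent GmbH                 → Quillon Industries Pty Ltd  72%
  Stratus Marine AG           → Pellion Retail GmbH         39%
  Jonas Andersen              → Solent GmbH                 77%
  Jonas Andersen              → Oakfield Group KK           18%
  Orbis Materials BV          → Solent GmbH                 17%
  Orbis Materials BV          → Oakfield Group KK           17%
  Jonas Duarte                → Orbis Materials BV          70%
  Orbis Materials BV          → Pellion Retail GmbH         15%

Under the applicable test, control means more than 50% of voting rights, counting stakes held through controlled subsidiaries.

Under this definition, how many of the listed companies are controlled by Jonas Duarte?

Jonas Duarte holds 70% of Orbis, so Jonas Duarte controls Orbis.
Orbis holds 100% of Fennick, so Jonas Duarte controls Fennick.
Orbis and Jonas Duarte together hold 17% + 35% = 52% of Oakfield, so Jonas Duarte controls Oakfield.
No other company's threshold is met.
Jonas Duarte controls 3 companies.

3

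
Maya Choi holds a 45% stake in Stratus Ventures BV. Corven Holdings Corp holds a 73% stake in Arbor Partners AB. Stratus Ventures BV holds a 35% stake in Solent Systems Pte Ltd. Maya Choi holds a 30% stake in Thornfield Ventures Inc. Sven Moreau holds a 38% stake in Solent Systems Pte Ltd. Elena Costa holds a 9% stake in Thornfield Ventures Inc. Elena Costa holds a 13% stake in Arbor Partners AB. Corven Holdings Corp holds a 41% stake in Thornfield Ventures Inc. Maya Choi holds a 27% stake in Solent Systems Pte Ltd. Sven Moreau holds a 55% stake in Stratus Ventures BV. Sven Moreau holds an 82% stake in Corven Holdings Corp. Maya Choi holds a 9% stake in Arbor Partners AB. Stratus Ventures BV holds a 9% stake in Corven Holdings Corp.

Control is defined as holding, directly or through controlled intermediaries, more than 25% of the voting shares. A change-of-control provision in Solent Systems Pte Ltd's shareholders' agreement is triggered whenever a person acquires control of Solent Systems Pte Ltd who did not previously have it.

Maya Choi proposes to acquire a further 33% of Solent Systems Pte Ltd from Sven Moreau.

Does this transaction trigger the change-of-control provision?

The purchase adds only to Maya's holdings (Sven's stake shrinks), so Maya is the only person who could newly come to control Solent.
Maya holds 45% of Stratus, so Maya controls Stratus.
Maya and Stratus together hold 27% + 35% = 62% of Solent, so Maya controls Solent.
So Maya already controls Solent before the transaction.
After the purchase, Maya's direct stake in Solent rises to 27% + 33% = 60%, and Sven's stake falls to 5%.
Maya controlled Solent already, so this is not a new person acquiring control; every other person's position is unchanged or reduced.
No new person acquires control, so the clause is not triggered.

No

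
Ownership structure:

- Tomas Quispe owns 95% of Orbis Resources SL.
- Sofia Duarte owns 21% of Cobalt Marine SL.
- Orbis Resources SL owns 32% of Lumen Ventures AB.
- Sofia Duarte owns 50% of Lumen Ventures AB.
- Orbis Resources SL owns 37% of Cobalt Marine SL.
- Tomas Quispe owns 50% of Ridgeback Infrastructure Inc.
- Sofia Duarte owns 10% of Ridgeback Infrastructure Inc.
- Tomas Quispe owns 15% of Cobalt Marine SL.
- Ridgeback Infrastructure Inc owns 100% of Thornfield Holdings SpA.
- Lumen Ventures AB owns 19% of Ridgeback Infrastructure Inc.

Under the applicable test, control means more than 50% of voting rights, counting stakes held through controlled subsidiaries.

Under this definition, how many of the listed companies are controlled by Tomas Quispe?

2

Tomas holds 95% of Orbis, so Tomas controls Orbis.
Orbis and Tomas together hold 37% + 15% = 52% of Cobalt, so Tomas controls Cobalt.
No other company's threshold is met.
Tomas controls 2 companies.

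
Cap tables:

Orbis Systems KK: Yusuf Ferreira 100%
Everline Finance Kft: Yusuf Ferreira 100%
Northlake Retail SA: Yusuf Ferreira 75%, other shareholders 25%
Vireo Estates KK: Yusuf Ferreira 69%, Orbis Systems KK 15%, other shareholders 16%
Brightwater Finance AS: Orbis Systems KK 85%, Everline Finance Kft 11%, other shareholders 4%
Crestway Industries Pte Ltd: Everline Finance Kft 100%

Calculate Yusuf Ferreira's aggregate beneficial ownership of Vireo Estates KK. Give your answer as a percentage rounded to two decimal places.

84.00%

Yusuf reaches Vireo along 2 paths.
Direct stake: 69% = 69%.
Via Orbis: 100% × 15% = 15%.
Total: 69% + 15% = 84%.
Rounded: 84.00%.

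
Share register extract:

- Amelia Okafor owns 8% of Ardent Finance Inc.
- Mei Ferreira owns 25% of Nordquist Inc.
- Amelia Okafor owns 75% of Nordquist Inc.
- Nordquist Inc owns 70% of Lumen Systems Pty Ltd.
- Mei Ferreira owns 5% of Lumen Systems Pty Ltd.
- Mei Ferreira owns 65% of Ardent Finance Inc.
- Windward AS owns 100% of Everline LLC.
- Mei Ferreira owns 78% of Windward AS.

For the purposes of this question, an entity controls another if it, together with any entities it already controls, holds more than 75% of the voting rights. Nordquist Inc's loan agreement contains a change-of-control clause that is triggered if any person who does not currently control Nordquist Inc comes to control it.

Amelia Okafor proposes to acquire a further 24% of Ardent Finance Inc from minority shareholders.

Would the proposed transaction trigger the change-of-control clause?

No

The purchase changes only Amelia's holdings, so Amelia is the only person who could newly come to control Nordquist.
Amelia's largest direct stake is 75% in Nordquist, which does not meet the threshold, so Amelia controls no company.
In Nordquist, Amelia's side holds only 75%, not > 75%.
So before the transaction, Amelia does not control Nordquist.
After the purchase, Amelia's direct stake in Ardent rises to 8% + 24% = 32%.
Amelia's side now holds 32% of Ardent, not > 75%, so Amelia still does not control Ardent.
After the transaction, Amelia's side holds 75% of Nordquist, not > 75%, so Amelia still does not control Nordquist.
No new person acquires control, so the clause is not triggered.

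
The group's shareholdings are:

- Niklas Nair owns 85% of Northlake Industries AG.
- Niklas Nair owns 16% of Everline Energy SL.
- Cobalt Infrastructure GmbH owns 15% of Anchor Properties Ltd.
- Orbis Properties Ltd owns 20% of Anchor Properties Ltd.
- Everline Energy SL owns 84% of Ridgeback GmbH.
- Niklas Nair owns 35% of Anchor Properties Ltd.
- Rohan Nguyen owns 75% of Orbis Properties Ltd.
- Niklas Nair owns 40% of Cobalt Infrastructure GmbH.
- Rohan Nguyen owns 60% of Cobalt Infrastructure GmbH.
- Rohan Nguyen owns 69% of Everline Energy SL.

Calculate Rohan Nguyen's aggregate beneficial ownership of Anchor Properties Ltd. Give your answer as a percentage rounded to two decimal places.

Rohan reaches Anchor along 2 paths.
Via Orbis: 75% × 20% = 15%.
Via Cobalt: 60% × 15% = 9%.
Total: 15% + 9% = 24%.
Rounded: 24.00%.

24.00%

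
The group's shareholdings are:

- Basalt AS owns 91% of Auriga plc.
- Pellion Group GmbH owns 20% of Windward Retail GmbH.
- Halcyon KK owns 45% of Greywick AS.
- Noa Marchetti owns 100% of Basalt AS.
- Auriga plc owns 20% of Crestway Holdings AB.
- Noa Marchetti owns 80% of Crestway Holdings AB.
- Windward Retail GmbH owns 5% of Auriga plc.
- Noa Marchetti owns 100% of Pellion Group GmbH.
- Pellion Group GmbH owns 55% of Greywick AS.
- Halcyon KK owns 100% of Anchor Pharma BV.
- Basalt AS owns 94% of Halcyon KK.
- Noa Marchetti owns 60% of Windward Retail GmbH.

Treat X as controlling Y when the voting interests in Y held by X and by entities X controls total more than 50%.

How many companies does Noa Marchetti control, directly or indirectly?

8

Noa holds 100% of Basalt, so Noa controls Basalt.
Noa holds 100% of Pellion, so Noa controls Pellion.
Noa and Pellion together hold 60% + 20% = 80% of Windward, so Noa controls Windward.
Basalt holds 94% of Halcyon, so Noa controls Halcyon.
Basalt and Windward together hold 91% + 5% = 96% of Auriga, so Noa controls Auriga.
Pellion and Halcyon together hold 55% + 45% = 100% of Greywick, so Noa controls Greywick.
Auriga and Noa together hold 20% + 80% = 100% of Crestway, so Noa controls Crestway.
Halcyon holds 100% of Anchor, so Noa controls Anchor.
Noa controls 8 companies.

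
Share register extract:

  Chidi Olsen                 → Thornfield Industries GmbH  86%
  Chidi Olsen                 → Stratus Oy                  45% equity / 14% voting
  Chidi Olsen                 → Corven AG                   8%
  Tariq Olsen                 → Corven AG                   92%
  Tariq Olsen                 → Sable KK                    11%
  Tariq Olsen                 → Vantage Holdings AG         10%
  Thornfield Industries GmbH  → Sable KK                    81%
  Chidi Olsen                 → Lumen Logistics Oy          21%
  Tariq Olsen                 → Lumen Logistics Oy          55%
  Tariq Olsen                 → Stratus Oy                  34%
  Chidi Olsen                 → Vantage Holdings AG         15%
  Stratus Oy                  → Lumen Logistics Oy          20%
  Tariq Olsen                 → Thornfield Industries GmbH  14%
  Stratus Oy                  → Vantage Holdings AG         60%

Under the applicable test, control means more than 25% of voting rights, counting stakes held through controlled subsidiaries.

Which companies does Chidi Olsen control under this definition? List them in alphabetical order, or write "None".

Chidi holds 86% of Thornfield, so Chidi controls Thornfield.
Thornfield holds 81% of Sable, so Chidi controls Sable.
No other company's threshold is met.

Sable KK, Thornfield Industries GmbH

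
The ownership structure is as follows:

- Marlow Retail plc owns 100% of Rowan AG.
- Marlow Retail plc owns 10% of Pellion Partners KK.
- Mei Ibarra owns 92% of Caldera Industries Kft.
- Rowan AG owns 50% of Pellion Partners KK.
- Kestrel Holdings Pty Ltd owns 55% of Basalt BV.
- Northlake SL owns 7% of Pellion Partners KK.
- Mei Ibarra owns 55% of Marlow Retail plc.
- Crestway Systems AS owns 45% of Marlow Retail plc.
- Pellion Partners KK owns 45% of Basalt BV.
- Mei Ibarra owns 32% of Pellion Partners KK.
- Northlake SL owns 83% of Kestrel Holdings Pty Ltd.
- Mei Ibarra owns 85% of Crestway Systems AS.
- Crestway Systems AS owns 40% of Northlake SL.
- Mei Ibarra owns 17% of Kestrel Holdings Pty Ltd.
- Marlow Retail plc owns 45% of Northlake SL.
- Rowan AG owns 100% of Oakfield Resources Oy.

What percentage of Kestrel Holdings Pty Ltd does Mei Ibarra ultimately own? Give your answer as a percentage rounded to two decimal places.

Mei reaches Kestrel along 4 paths.
Direct stake: 17% = 17%.
Via Crestway → Marlow → Northlake: 85% × 45% × 45% × 83% = 14.286375%.
Via Marlow → Northlake: 55% × 45% × 83% = 20.5425%.
Via Crestway → Northlake: 85% × 40% × 83% = 28.22%.
Total: 17% + 14.286375% + 20.5425% + 28.22% = 80.048875%.
Rounded: 80.05%.

80.05%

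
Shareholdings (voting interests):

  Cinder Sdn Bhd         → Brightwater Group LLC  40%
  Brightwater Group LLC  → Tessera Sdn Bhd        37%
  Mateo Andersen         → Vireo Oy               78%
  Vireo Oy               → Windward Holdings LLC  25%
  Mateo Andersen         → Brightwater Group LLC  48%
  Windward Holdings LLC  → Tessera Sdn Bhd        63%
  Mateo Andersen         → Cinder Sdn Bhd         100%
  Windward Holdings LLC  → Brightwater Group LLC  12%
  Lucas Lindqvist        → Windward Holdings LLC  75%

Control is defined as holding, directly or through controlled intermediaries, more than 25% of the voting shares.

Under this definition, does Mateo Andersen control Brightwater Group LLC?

Yes

Mateo holds 100% of Cinder, so Mateo controls Cinder.
Cinder and Mateo together hold 40% + 48% = 88% of Brightwater, so Mateo controls Brightwater.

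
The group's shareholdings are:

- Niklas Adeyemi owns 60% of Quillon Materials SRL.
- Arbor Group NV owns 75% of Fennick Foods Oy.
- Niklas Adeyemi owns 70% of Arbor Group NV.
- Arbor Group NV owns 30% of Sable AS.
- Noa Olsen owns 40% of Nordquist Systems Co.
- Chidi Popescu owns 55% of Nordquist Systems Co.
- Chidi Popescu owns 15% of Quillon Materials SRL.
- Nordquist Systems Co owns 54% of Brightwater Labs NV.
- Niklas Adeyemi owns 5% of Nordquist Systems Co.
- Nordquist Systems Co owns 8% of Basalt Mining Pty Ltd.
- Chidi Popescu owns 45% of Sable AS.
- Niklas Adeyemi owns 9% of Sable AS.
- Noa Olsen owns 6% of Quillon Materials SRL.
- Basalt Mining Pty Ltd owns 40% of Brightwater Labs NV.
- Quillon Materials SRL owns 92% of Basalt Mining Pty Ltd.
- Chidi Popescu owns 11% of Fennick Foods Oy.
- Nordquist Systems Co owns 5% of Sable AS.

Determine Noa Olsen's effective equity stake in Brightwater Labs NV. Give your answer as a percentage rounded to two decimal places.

25.09%

Noa reaches Brightwater along 3 paths.
Via Nordquist: 40% × 54% = 21.6%.
Via Quillon → Basalt: 6% × 92% × 40% = 2.208%.
Via Nordquist → Basalt: 40% × 8% × 40% = 1.28%.
Total: 21.6% + 2.208% + 1.28% = 25.088%.
Rounded: 25.09%.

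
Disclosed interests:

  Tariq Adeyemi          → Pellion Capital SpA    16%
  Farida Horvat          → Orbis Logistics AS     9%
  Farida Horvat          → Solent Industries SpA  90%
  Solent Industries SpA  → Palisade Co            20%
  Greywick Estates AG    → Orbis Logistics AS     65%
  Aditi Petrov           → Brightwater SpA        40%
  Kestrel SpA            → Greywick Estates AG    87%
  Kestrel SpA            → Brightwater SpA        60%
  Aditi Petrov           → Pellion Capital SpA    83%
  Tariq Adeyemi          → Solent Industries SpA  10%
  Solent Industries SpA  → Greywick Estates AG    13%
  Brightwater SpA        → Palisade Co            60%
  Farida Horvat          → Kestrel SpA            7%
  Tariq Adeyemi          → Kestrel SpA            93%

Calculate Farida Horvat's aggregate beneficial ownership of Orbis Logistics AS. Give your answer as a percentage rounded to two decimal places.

20.56%

Farida reaches Orbis along 3 paths.
Via Solent → Greywick: 90% × 13% × 65% = 7.605%.
Via Kestrel → Greywick: 7% × 87% × 65% = 3.9585%.
Direct stake: 9% = 9%.
Total: 7.605% + 3.9585% + 9% = 20.5635%.
Rounded: 20.56%.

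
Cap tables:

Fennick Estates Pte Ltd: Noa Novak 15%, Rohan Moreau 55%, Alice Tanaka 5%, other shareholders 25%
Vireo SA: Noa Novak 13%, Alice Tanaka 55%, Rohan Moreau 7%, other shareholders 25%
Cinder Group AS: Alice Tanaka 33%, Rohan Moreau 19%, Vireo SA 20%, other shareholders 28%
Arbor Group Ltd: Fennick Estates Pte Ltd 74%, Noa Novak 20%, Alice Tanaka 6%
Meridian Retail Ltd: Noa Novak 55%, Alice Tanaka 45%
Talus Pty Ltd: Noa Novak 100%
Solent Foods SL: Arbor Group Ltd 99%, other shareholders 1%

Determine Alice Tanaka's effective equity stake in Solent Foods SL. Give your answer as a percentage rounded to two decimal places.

9.60%

Alice reaches Solent along 2 paths.
Via Fennick → Arbor: 5% × 74% × 99% = 3.663%.
Via Arbor: 6% × 99% = 5.94%.
Total: 3.663% + 5.94% = 9.603%.
Rounded: 9.60%.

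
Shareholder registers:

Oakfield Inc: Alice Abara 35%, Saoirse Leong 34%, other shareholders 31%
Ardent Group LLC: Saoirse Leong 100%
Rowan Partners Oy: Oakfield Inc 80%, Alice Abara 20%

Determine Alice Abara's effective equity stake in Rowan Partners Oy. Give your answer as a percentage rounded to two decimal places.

Alice reaches Rowan along 2 paths.
Via Oakfield: 35% × 80% = 28%.
Direct stake: 20% = 20%.
Total: 28% + 20% = 48%.
Rounded: 48.00%.

48.00%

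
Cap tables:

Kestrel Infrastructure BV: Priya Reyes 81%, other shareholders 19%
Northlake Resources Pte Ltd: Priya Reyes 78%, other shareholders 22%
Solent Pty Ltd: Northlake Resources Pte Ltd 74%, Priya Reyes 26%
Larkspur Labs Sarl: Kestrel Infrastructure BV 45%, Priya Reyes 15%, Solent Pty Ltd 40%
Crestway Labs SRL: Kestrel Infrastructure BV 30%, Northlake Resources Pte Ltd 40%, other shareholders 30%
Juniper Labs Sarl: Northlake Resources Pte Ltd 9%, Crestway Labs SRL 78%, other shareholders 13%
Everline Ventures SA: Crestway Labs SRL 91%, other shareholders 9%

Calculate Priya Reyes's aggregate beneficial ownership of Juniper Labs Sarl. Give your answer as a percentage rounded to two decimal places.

50.31%

Priya reaches Juniper along 3 paths.
Via Northlake: 78% × 9% = 7.02%.
Via Kestrel → Crestway: 81% × 30% × 78% = 18.954%.
Via Northlake → Crestway: 78% × 40% × 78% = 24.336%.
Total: 7.02% + 18.954% + 24.336% = 50.31%.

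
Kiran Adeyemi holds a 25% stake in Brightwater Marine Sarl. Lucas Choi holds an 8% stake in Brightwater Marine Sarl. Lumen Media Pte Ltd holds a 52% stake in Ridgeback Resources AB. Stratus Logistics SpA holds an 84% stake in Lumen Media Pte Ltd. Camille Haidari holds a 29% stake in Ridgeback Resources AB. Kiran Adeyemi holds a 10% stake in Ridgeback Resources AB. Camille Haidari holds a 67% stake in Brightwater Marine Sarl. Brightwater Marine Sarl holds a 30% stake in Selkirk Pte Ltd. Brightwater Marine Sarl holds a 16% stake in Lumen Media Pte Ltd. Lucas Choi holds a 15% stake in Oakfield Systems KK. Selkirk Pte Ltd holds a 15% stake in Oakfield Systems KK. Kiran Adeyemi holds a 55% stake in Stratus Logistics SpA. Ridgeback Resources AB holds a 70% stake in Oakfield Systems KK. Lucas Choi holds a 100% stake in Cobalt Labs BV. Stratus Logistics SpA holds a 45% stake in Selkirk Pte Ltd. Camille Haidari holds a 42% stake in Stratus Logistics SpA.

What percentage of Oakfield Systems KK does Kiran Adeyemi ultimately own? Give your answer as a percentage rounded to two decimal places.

30.11%

Kiran reaches Oakfield along 5 paths.
Via Stratus → Selkirk: 55% × 45% × 15% = 3.7125%.
Via Brightwater → Selkirk: 25% × 30% × 15% = 1.125%.
Via Stratus → Lumen → Ridgeback: 55% × 84% × 52% × 70% = 16.8168%.
Via Brightwater → Lumen → Ridgeback: 25% × 16% × 52% × 70% = 1.456%.
Via Ridgeback: 10% × 70% = 7%.
Total: 3.7125% + 1.125% + 16.8168% + 1.456% + 7% = 30.1103%.
Rounded: 30.11%.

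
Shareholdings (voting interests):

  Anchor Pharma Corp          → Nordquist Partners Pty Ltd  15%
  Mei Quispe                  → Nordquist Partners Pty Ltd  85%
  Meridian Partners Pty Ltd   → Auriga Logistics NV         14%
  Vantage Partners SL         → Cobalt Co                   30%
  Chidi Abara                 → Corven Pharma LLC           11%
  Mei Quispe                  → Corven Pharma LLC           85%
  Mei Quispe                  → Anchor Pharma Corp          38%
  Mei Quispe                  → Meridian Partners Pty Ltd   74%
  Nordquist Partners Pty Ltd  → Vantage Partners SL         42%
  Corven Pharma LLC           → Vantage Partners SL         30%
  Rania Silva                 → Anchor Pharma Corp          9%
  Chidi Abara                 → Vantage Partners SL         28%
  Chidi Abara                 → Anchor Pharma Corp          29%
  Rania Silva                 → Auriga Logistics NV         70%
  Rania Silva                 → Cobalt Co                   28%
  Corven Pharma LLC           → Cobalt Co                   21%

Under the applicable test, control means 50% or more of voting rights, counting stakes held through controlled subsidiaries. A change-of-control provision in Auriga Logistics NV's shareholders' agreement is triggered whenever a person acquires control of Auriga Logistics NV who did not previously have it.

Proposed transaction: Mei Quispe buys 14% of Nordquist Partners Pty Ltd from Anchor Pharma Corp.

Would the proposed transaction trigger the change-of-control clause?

The purchase adds only to Mei's holdings (Anchor's stake shrinks), so Mei is the only person who could newly come to control Auriga.
Mei holds 74% of Meridian, so Mei controls Meridian.
Mei holds 85% of Corven, so Mei controls Corven.
Mei holds 85% of Nordquist, so Mei controls Nordquist.
Nordquist and Corven together hold 42% + 30% = 72% of Vantage, so Mei controls Vantage.
Vantage and Corven together hold 30% + 21% = 51% of Cobalt, so Mei controls Cobalt.
In Auriga, Mei's side holds only 14%, not ≥ 50%.
So before the transaction, Mei does not control Auriga.
After the purchase, Mei's direct stake in Nordquist rises to 85% + 14% = 99%, and Anchor's stake falls to 1%.
Mei holds 99% of Nordquist, so Mei controls Nordquist.
After the transaction, Mei's side holds 14% of Auriga, not ≥ 50%, so Mei still does not control Auriga.
No new person acquires control, so the clause is not triggered.

No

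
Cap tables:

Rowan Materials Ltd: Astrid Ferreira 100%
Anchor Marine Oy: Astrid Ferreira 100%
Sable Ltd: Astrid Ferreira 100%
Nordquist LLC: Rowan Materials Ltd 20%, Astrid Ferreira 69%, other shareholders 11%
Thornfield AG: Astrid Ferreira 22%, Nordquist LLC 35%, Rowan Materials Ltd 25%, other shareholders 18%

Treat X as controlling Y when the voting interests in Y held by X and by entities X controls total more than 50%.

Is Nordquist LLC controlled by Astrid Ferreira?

Astrid holds 100% of Rowan, so Astrid controls Rowan.
Rowan and Astrid together hold 20% + 69% = 89% of Nordquist, so Astrid controls Nordquist.

Yes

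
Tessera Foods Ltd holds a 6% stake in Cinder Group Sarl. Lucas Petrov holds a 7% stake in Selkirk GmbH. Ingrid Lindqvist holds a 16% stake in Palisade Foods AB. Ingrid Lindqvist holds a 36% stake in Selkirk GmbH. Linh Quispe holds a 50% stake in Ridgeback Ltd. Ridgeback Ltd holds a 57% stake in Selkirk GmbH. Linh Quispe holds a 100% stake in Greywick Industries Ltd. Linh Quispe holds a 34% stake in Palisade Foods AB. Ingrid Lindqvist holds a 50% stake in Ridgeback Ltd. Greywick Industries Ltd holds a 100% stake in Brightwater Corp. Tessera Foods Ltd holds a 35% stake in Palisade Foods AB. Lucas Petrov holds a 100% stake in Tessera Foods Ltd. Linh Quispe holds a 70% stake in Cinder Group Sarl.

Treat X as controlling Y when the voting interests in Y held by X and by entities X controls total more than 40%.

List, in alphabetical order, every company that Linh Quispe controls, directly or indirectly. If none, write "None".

Linh holds 50% of Ridgeback, so Linh controls Ridgeback.
Linh holds 70% of Cinder, so Linh controls Cinder.
Ridgeback holds 57% of Selkirk, so Linh controls Selkirk.
Linh holds 100% of Greywick, so Linh controls Greywick.
Greywick holds 100% of Brightwater, so Linh controls Brightwater.
No other company's threshold is met.

Brightwater Corp, Cinder Group Sarl, Greywick Industries Ltd, Ridgeback Ltd, Selkirk GmbH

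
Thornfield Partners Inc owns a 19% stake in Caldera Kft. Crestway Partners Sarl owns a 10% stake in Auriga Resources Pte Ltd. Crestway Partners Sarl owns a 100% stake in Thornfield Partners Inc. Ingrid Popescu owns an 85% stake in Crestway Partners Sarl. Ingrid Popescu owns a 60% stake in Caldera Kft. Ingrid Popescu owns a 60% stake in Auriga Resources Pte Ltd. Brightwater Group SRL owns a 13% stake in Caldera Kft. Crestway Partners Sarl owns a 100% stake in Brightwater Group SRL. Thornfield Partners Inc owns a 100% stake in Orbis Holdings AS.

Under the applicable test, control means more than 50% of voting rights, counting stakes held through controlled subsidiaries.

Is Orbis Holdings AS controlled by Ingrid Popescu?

Yes

Ingrid holds 85% of Crestway, so Ingrid controls Crestway.
Crestway holds 100% of Thornfield, so Ingrid controls Thornfield.
Thornfield holds 100% of Orbis, so Ingrid controls Orbis.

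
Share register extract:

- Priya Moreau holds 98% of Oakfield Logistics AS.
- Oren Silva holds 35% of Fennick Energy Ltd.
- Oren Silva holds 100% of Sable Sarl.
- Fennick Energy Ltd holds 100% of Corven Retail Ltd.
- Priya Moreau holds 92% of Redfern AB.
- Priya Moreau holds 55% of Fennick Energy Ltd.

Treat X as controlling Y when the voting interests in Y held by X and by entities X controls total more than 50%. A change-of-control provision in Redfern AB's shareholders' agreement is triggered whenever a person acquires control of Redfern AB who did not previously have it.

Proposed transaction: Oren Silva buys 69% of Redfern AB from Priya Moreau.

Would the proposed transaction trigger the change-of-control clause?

The purchase adds only to Oren's holdings (Priya's stake shrinks), so Oren is the only person who could newly come to control Redfern.
Oren holds 100% of Sable, so Oren controls Sable.
Neither Oren nor any entity Oren controls holds any voting interest in Redfern.
So before the transaction, Oren does not control Redfern.
After the purchase, Oren holds 69% of Redfern directly, and Priya's stake falls to 23%.
Oren holds 69% of Redfern, so Oren controls Redfern.
Oren did not control Redfern before and does after, so the clause is triggered.

Yes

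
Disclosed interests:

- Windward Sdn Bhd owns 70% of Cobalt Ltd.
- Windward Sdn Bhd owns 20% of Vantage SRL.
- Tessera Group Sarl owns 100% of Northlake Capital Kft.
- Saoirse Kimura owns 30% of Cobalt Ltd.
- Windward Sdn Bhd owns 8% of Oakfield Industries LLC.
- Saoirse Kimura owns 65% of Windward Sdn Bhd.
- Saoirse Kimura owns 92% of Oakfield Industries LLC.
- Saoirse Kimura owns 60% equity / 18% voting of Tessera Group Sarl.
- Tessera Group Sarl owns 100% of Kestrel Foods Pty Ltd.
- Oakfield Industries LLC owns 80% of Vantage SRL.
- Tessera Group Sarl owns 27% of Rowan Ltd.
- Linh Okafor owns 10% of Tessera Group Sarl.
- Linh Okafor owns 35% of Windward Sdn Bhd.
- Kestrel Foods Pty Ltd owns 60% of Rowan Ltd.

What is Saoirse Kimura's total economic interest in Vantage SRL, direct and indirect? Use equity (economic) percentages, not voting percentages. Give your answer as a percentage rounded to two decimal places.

90.76%

Saoirse reaches Vantage along 3 paths.
Via Windward: 65% × 20% = 13%.
Via Oakfield: 92% × 80% = 73.6%.
Via Windward → Oakfield: 65% × 8% × 80% = 4.16%.
Total: 13% + 73.6% + 4.16% = 90.76%.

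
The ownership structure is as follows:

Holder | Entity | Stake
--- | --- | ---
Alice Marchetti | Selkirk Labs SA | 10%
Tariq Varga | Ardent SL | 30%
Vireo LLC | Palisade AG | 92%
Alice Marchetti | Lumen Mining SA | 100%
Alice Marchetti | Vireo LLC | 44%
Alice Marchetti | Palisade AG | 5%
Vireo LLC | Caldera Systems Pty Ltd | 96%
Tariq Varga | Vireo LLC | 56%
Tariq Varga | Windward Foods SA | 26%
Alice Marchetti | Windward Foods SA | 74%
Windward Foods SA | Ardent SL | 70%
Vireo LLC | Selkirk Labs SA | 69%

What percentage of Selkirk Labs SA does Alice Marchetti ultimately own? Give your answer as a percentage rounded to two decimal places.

40.36%

Alice reaches Selkirk along 2 paths.
Via Vireo: 44% × 69% = 30.36%.
Direct stake: 10% = 10%.
Total: 30.36% + 10% = 40.36%.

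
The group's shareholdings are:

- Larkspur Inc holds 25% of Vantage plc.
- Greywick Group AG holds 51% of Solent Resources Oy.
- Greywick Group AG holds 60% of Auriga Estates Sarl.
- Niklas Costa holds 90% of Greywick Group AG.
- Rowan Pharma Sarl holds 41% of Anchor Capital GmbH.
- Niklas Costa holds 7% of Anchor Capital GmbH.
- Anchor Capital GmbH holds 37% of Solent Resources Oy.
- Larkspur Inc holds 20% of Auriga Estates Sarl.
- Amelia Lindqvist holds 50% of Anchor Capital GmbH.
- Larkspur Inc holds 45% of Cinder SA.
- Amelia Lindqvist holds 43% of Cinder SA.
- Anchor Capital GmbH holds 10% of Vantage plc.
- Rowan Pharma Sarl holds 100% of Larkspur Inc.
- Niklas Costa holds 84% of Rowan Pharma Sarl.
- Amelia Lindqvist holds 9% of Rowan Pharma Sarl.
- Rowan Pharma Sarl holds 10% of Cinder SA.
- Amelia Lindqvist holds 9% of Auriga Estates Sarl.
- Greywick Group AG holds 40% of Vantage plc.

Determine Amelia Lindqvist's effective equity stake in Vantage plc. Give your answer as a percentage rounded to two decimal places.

7.62%

Amelia reaches Vantage along 3 paths.
Via Rowan → Larkspur: 9% × 100% × 25% = 2.25%.
Via Rowan → Anchor: 9% × 41% × 10% = 0.369%.
Via Anchor: 50% × 10% = 5%.
Total: 2.25% + 0.369% + 5% = 7.619%.
Rounded: 7.62%.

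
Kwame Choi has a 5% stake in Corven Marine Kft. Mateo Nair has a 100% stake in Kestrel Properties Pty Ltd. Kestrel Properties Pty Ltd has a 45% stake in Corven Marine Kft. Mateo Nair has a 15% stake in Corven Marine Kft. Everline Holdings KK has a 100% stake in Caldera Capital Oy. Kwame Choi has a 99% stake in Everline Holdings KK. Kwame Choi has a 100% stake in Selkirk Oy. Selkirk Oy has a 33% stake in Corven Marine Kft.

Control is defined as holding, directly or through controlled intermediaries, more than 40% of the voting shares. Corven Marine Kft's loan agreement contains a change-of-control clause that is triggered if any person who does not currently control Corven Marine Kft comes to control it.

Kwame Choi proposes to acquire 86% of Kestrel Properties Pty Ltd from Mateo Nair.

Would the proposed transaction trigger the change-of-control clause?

The purchase adds only to Kwame's holdings (Mateo's stake shrinks), so Kwame is the only person who could newly come to control Corven.
Kwame holds 100% of Selkirk, so Kwame controls Selkirk.
Kwame holds 99% of Everline, so Kwame controls Everline.
Everline holds 100% of Caldera, so Kwame controls Caldera.
In Corven, Kwame's side holds only 33% + 5% = 38%, not > 40%.
So before the transaction, Kwame does not control Corven.
After the purchase, Kwame holds 86% of Kestrel directly, and Mateo's stake falls to 14%.
Kwame holds 86% of Kestrel, so Kwame controls Kestrel.
Selkirk and Kestrel and Kwame together hold 33% + 45% + 5% = 83% of Corven, so Kwame controls Corven.
Kwame did not control Corven before and does after, so the clause is triggered.

Yes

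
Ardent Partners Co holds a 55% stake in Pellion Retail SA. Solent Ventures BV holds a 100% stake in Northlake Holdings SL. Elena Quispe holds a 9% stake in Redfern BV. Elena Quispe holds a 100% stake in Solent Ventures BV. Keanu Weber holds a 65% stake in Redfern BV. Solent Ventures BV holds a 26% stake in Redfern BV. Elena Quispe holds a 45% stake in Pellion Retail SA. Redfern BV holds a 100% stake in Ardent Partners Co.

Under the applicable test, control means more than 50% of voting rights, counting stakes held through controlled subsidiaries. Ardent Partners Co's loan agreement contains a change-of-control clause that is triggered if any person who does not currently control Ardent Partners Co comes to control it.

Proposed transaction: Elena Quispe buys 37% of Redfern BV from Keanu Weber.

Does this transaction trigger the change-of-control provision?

Yes

The purchase adds only to Elena's holdings (Keanu's stake shrinks), so Elena is the only person who could newly come to control Ardent.
Elena holds 100% of Solent, so Elena controls Solent.
Solent holds 100% of Northlake, so Elena controls Northlake.
Neither Elena nor any entity Elena controls holds any voting interest in Ardent.
So before the transaction, Elena does not control Ardent.
After the purchase, Elena's direct stake in Redfern rises to 9% + 37% = 46%, and Keanu's stake falls to 28%.
Elena and Solent together hold 46% + 26% = 72% of Redfern, so Elena controls Redfern.
Redfern holds 100% of Ardent, so Elena controls Ardent.
Elena did not control Ardent before and does after, so the clause is triggered.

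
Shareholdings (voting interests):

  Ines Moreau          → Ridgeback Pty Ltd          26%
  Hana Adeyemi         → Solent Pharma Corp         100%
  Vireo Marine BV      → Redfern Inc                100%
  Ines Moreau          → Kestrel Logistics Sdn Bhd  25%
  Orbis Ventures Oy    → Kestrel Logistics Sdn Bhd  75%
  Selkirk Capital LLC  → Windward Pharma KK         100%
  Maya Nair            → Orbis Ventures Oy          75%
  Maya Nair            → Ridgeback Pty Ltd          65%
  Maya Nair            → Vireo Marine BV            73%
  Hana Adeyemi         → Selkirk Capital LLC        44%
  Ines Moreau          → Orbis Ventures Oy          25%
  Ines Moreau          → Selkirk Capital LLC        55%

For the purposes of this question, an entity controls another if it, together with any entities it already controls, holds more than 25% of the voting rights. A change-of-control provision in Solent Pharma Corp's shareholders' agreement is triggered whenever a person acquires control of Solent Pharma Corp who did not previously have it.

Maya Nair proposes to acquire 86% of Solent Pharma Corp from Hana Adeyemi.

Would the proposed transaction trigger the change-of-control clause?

Yes

The purchase adds only to Maya's holdings (Hana's stake shrinks), so Maya is the only person who could newly come to control Solent.
Maya holds 65% of Ridgeback, so Maya controls Ridgeback.
Maya holds 73% of Vireo, so Maya controls Vireo.
Maya holds 75% of Orbis, so Maya controls Orbis.
Orbis holds 75% of Kestrel, so Maya controls Kestrel.
Vireo holds 100% of Redfern, so Maya controls Redfern.
Neither Maya nor any entity Maya controls holds any voting interest in Solent.
So before the transaction, Maya does not control Solent.
After the purchase, Maya holds 86% of Solent directly, and Hana's stake falls to 14%.
Maya holds 86% of Solent, so Maya controls Solent.
Maya did not control Solent before and does after, so the clause is triggered.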